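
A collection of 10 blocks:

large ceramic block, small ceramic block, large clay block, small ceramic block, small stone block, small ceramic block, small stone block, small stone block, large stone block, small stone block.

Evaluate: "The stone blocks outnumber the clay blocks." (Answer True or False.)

stone blocks: 5.
clay blocks: 1.
The claim requires 5 > 1, which holds.

True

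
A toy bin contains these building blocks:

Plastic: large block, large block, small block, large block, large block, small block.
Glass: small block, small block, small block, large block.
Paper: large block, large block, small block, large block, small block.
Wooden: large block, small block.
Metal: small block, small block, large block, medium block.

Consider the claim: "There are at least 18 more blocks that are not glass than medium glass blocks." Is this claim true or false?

False

|blocks that are not glass| = 17.
|medium glass blocks| = 0.
The claim requires 17 − 0 = 17 ≥ 18, which does not hold.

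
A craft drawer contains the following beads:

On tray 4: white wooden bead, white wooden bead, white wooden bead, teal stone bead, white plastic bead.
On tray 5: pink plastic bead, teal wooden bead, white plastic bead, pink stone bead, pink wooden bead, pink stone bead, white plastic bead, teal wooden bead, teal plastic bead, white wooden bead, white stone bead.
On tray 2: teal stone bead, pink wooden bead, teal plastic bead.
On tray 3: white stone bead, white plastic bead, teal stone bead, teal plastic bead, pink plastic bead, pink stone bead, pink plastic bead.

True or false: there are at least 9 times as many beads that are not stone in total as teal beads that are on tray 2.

True

beads that are not stone: 18.
teal beads on tray 2: 2.
The claim requires 18 ≥ 9 × 2 = 18, which holds.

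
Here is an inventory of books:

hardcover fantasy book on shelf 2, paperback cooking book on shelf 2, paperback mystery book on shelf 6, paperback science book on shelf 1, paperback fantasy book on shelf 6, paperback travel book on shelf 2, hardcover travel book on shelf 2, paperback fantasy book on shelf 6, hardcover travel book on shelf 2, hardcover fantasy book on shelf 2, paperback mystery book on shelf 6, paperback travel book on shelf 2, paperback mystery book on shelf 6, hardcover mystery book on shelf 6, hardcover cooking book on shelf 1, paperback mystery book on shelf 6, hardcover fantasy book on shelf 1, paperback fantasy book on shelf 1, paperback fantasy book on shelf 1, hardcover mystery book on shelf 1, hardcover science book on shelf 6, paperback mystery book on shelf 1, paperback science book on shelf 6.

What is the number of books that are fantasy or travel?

11

fantasy: 7; travel: 4; together 7 + 4 = 11.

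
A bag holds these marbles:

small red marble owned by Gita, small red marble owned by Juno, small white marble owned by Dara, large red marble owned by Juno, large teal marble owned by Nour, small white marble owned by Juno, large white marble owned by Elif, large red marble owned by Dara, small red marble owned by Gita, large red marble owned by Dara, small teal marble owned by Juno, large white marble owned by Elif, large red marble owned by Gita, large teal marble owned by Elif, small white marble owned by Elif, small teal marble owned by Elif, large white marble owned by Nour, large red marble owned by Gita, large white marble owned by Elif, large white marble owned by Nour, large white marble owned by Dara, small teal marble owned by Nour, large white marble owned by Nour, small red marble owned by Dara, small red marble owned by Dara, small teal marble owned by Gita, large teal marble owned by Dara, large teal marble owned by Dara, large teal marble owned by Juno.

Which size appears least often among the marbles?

small

Counts by size: large 17, small 12.
The minimum is 12, held uniquely by small.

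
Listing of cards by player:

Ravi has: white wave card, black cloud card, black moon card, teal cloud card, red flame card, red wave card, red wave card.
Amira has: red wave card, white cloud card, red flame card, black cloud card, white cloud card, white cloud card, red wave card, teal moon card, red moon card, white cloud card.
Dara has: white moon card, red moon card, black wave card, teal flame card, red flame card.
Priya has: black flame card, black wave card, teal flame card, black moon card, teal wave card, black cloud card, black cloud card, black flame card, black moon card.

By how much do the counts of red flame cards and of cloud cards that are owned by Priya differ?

red flame cards: 3. cloud cards owned by Priya: 2.
|3 − 2| = 3 − 2 = 1.

1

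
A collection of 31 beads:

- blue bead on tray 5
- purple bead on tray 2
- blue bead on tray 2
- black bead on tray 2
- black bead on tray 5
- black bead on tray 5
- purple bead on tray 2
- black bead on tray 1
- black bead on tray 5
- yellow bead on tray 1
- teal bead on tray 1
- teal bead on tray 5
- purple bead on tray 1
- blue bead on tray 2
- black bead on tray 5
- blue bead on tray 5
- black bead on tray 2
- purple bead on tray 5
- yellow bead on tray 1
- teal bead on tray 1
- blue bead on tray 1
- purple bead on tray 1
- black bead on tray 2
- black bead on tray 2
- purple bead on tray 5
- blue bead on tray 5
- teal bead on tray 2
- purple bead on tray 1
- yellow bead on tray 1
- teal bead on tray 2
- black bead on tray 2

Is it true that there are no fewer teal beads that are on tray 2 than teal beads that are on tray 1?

teal beads on tray 2: 2.
teal beads on tray 1: 2.
The claim requires 2 ≥ 2, which holds.

True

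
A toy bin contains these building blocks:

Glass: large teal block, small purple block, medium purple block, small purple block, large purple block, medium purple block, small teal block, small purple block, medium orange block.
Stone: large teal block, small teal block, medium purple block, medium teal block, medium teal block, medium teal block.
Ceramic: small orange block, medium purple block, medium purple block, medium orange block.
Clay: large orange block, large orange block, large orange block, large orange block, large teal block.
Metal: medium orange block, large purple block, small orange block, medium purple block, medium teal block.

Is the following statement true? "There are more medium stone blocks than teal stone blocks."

|medium stone blocks| = 4.
|teal stone blocks| = 5.
The claim requires 4 > 5, which does not hold.

False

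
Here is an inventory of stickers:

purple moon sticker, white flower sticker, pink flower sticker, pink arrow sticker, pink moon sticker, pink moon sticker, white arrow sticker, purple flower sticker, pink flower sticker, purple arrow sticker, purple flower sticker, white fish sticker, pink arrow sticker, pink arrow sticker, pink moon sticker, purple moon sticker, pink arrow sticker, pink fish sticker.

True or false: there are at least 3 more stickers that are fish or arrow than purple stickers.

True

There are 8 stickers that are fish or arrow.
There are 5 purple stickers.
The claim requires 8 − 5 = 3 ≥ 3, which holds.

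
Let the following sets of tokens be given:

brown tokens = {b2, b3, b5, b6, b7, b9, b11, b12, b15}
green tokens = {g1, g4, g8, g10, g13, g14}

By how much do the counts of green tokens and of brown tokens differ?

3

green tokens: 6. brown tokens: 9.
|6 − 9| = 9 − 6 = 3.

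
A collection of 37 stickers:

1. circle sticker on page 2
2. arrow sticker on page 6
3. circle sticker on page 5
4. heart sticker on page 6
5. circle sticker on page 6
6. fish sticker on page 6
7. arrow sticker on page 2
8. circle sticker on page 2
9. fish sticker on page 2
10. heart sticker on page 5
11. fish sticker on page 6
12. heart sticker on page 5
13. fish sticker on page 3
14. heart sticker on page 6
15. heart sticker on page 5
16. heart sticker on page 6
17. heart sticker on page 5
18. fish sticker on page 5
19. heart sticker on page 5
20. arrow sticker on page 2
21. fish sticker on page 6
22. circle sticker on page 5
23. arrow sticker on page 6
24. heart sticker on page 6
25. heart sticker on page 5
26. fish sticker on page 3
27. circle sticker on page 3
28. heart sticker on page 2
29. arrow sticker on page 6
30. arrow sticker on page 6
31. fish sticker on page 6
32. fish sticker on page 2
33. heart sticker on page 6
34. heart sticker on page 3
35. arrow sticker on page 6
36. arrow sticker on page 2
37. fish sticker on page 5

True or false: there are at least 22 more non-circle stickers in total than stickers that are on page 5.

False

There are 31 non-circle stickers.
There are 10 stickers on page 5.
The claim requires 31 − 10 = 21 ≥ 22, which does not hold.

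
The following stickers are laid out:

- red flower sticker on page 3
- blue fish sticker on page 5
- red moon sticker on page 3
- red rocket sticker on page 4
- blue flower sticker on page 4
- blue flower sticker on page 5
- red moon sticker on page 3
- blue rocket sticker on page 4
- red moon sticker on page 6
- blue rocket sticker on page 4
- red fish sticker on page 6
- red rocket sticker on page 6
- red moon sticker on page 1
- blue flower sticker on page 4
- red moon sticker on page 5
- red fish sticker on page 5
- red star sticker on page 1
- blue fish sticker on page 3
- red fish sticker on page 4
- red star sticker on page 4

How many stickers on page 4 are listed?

7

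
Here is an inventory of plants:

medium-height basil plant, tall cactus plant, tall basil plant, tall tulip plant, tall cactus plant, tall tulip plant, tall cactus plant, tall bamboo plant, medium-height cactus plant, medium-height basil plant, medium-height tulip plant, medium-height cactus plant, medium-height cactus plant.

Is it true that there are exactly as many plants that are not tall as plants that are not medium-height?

False

|plants that are not tall| = 6.
|plants that are not medium-height| = 7.
The claim requires 6 = 7, which does not hold.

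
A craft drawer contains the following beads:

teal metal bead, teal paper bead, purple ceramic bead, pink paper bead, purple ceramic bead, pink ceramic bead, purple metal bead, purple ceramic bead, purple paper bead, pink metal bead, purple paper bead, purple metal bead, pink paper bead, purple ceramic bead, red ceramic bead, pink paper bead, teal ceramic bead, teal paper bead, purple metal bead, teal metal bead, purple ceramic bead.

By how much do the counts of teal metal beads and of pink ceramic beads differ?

1

teal metal beads: 2. pink ceramic beads: 1.
|2 − 1| = 2 − 1 = 1.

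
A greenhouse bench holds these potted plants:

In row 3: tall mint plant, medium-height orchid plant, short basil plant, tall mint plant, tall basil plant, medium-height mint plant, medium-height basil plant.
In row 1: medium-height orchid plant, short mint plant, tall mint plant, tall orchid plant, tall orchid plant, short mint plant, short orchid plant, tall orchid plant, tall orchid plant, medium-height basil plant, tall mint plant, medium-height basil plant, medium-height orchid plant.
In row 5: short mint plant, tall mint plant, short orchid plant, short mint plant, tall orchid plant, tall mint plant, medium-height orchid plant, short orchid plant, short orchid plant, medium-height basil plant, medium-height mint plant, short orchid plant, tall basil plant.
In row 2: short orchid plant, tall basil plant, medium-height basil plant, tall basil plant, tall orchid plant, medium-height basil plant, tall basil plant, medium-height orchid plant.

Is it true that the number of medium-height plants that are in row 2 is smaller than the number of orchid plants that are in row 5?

|medium-height plants in row 2| = 3.
|orchid plants in row 5| = 6.
The claim requires 3 < 6, which holds.

True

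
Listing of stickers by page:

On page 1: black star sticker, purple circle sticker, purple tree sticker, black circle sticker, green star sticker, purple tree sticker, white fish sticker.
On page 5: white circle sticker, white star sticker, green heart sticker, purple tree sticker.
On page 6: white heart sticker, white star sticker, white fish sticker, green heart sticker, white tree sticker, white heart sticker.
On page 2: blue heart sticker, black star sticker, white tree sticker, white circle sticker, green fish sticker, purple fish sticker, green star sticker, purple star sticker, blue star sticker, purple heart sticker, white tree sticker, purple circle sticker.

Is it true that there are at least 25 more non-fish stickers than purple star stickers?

False

|non-fish stickers| = 25.
|purple star stickers| = 1.
The claim requires 25 − 1 = 24 ≥ 25, which does not hold.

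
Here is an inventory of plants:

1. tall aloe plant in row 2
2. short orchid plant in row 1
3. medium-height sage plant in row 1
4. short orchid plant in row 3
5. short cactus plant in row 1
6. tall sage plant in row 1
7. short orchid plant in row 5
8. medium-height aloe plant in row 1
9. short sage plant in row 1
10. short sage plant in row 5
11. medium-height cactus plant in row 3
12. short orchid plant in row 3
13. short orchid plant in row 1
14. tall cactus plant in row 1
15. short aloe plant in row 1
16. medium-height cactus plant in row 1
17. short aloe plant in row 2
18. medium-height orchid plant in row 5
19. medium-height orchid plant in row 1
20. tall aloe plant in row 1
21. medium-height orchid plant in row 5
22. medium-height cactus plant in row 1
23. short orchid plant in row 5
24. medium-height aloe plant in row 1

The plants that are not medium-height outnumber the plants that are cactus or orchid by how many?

1

plants that are not medium-height: 15.
plants that are cactus or orchid: 14.
15 − 14 = 1.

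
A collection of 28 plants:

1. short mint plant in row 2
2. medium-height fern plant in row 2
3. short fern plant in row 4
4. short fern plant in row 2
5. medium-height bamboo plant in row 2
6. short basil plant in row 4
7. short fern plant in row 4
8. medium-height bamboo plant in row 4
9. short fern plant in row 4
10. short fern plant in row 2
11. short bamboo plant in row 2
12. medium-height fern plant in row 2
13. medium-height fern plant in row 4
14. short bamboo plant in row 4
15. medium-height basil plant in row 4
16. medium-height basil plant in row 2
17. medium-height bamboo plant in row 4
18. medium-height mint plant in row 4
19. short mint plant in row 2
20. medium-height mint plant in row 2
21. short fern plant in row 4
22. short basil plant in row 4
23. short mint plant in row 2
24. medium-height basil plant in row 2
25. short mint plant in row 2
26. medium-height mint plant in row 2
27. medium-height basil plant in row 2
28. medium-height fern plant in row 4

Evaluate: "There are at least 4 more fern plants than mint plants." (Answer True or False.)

|fern plants| = 10.
|mint plants| = 7.
The claim requires 10 − 7 = 3 ≥ 4, which does not hold.

False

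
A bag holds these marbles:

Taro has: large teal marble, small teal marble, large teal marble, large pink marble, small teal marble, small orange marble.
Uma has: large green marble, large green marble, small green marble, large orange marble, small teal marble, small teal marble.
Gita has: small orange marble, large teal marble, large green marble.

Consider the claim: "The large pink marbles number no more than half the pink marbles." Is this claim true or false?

False

|large pink marbles| = 1.
|pink marbles| = 1.
The claim requires 2 × 1 = 2 ≤ 1, which does not hold.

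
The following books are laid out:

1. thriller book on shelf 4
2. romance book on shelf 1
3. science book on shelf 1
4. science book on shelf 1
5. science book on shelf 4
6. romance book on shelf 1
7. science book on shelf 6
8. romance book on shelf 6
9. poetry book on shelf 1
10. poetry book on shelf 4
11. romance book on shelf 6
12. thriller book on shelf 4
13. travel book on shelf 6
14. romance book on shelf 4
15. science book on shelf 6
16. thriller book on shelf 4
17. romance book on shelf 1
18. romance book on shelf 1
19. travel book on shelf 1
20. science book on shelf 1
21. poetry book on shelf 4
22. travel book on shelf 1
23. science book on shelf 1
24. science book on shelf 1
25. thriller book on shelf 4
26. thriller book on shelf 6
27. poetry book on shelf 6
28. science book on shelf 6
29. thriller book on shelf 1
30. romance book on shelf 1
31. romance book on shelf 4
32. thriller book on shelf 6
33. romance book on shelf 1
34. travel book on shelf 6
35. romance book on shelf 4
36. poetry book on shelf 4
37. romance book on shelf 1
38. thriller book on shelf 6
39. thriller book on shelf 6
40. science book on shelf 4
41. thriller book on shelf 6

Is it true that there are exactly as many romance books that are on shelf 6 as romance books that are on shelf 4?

False

|romance books on shelf 6| = 2.
|romance books on shelf 4| = 3.
The claim requires 2 = 3, which does not hold.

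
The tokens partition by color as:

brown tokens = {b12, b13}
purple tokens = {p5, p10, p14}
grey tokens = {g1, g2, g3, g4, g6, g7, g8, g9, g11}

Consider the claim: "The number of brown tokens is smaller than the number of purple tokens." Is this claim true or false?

True

There are 2 brown tokens.
There are 3 purple tokens.
The claim requires 2 < 3, which holds.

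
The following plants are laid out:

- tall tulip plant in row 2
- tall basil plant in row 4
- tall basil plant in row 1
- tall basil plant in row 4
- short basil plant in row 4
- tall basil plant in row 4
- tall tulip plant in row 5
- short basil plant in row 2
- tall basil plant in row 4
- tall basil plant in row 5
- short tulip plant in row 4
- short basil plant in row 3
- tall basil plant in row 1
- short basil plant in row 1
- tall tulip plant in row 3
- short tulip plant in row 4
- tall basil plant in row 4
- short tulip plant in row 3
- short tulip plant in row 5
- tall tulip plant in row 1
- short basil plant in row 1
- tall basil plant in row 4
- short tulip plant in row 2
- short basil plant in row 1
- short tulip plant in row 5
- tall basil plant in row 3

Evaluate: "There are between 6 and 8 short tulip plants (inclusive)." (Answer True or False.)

True

|short tulip plants| = 6.
The claim requires 6 ≤ 6 ≤ 8, which holds.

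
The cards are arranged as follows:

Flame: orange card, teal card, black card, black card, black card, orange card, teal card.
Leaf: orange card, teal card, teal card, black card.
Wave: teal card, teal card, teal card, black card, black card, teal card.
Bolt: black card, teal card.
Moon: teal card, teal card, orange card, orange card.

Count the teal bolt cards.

1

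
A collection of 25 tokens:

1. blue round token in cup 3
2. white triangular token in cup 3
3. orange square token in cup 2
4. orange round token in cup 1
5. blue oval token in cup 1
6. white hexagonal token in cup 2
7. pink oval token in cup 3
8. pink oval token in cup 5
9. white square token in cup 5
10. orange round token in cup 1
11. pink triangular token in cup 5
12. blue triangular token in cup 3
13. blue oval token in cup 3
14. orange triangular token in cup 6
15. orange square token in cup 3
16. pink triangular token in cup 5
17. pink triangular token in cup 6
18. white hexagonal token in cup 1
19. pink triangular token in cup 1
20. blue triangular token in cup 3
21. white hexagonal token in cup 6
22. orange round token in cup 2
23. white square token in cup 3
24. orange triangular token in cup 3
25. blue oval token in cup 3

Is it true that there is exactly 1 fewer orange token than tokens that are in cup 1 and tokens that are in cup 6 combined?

True

|orange tokens| = 7.
tokens in cup 1: 5; tokens in cup 6: 3; combined: 5 + 3 = 8.
The claim requires 8 − 7 (= 1) to equal 1, which holds.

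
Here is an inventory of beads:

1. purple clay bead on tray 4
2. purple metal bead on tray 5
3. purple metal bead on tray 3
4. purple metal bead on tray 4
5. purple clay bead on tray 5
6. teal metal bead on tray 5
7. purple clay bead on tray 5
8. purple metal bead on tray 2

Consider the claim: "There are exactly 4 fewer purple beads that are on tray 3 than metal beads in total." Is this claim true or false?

|purple beads on tray 3| = 1.
|metal beads| = 5.
The claim requires 5 − 1 (= 4) to equal 4, which holds.

True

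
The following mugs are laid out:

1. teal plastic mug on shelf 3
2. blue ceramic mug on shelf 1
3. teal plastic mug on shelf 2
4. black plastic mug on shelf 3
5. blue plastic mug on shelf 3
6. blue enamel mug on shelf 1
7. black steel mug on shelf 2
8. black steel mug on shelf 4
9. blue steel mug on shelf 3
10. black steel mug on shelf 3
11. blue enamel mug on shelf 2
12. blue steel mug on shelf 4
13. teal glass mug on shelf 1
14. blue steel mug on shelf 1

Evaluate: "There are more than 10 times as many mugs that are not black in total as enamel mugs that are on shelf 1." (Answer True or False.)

There are 10 mugs that are not black.
There is 1 enamel mug on shelf 1.
The claim requires 10 > 10 × 1 = 10, which does not hold.

False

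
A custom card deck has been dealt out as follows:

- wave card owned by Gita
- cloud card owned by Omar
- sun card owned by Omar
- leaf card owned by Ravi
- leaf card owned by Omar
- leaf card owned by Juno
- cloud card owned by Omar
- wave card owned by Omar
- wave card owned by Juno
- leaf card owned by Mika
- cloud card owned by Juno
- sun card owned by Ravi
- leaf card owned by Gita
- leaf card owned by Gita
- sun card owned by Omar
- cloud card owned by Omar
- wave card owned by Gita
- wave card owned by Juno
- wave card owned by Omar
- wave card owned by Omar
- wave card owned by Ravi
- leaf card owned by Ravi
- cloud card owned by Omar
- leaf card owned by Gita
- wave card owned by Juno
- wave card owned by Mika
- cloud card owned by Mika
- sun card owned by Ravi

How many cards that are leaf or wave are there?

18

leaf: 8; wave: 10; together 8 + 10 = 18.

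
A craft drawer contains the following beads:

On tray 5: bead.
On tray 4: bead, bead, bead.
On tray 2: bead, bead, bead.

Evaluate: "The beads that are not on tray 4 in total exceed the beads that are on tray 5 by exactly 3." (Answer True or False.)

True

There are 4 beads that are not on tray 4.
There is 1 bead on tray 5.
The claim requires 4 − 1 (= 3) to equal 3, which holds.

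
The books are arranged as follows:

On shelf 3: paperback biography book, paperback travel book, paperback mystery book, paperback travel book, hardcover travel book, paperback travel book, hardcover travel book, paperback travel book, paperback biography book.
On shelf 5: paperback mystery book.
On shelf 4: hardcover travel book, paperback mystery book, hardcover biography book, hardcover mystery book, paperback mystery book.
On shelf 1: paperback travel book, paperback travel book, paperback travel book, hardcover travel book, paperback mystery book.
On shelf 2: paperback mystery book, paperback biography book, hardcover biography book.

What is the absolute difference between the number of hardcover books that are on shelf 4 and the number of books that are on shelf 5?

hardcover books on shelf 4: 3. books on shelf 5: 1.
|3 − 1| = 3 − 1 = 2.

2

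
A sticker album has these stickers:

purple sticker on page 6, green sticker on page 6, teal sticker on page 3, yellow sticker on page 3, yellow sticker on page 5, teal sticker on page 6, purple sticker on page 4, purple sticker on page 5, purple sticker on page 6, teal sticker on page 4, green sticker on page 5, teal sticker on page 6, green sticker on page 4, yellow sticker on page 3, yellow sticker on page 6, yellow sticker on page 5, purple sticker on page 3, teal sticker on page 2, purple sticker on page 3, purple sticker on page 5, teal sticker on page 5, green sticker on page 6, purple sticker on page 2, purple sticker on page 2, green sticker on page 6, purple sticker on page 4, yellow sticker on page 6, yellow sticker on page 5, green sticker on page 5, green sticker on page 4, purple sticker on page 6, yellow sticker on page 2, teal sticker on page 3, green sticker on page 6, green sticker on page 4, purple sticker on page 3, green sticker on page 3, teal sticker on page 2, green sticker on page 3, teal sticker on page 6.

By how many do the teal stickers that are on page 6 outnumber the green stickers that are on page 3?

teal stickers on page 6: 3.
green stickers on page 3: 2.
3 − 2 = 1.

1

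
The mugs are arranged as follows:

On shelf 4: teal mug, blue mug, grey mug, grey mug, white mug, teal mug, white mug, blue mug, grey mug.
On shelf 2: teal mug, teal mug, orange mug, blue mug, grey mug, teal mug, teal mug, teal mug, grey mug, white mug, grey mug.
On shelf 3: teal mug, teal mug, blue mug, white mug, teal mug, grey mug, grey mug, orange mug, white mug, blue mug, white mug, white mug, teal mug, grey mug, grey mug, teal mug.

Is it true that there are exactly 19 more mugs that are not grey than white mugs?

There are 26 mugs that are not grey.
There are 7 white mugs.
The claim requires 26 − 7 (= 19) to equal 19, which holds.

True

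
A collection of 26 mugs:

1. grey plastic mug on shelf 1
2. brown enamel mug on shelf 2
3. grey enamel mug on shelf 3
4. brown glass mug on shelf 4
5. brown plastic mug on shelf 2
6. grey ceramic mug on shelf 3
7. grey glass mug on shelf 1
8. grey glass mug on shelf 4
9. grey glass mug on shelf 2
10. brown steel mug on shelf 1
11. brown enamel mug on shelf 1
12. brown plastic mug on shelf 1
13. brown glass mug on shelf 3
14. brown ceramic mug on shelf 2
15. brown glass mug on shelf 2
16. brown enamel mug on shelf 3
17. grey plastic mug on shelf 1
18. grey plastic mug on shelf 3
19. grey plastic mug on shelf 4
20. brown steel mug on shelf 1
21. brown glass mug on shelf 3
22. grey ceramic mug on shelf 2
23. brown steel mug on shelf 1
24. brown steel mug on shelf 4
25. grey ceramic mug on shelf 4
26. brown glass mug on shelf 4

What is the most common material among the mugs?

glass

Counts by material: glass 8, plastic 6, steel 4, enamel 4, ceramic 4.
The maximum is 8, held uniquely by glass.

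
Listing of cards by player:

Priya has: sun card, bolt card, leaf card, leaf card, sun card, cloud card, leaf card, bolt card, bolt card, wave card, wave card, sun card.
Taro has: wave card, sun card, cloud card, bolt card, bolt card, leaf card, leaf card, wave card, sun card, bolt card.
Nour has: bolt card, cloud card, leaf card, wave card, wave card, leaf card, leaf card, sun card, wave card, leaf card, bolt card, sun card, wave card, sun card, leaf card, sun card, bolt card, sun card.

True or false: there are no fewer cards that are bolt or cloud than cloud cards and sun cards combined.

False

|cards that are bolt or cloud| = 12.
cloud cards: 3; sun cards: 10; combined: 3 + 10 = 13.
The claim requires 12 ≥ 13, which does not hold.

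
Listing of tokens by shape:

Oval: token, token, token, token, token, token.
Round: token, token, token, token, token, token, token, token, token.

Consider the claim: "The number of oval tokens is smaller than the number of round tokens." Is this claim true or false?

|oval tokens| = 6.
|round tokens| = 9.
The claim requires 6 < 9, which holds.

True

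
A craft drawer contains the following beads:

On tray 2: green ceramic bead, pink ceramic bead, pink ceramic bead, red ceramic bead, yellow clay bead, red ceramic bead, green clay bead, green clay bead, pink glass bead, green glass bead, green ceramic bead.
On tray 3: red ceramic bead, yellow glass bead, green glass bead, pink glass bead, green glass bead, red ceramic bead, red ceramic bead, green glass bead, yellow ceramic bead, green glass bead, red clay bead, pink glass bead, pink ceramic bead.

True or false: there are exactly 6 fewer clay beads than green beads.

clay beads: 4.
green beads: 9.
The claim requires 9 − 4 (= 5) to equal 6, which does not hold.

False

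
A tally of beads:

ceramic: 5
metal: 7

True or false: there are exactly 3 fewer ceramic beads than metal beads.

|ceramic beads| = 5.
|metal beads| = 7.
The claim requires 7 − 5 (= 2) to equal 3, which does not hold.

False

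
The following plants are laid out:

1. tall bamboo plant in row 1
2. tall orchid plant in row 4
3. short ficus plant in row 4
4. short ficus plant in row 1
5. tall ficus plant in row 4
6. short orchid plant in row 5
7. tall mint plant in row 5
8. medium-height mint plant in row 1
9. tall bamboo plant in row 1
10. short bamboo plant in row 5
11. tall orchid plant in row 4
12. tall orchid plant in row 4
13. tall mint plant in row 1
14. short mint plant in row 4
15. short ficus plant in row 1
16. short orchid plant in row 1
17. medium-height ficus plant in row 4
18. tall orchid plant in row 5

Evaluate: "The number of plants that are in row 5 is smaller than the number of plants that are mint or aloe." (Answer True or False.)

False

There are 4 plants in row 5.
There are 4 plants that are mint or aloe.
The claim requires 4 < 4, which does not hold.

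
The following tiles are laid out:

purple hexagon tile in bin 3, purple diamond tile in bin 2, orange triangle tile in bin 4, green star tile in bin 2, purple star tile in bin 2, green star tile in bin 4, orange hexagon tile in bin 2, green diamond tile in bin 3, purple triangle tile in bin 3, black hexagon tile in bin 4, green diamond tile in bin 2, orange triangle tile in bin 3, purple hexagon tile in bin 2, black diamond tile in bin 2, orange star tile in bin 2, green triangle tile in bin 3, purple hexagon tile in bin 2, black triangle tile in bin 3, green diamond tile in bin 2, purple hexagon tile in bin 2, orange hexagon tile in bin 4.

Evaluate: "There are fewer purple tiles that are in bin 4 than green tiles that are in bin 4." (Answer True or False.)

There are 0 purple tiles in bin 4.
There is 1 green tile in bin 4.
The claim requires 0 < 1, which holds.

True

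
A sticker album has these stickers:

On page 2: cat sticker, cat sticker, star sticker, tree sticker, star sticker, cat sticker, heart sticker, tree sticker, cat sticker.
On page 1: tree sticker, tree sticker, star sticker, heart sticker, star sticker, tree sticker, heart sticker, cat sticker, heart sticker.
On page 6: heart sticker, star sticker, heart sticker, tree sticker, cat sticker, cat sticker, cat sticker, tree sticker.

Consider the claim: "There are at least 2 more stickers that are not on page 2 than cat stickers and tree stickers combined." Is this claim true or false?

|stickers that are not on page 2| = 17.
cat stickers: 8; tree stickers: 7; combined: 8 + 7 = 15.
The claim requires 17 − 15 = 2 ≥ 2, which holds.

True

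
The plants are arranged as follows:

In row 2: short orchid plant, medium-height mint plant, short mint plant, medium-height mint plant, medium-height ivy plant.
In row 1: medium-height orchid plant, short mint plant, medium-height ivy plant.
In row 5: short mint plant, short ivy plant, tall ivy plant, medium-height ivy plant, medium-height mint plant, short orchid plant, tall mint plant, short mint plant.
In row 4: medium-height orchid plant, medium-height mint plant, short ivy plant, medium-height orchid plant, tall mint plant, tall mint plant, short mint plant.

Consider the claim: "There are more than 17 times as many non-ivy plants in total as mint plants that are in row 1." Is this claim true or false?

|non-ivy plants| = 17.
|mint plants in row 1| = 1.
The claim requires 17 > 17 × 1 = 17, which does not hold.

False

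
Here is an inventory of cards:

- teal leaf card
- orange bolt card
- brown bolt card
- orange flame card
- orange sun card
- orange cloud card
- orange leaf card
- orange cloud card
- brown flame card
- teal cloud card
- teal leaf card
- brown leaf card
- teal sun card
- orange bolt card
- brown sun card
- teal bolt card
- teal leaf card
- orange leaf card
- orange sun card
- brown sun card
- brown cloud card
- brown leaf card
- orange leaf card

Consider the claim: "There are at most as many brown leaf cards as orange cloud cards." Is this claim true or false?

brown leaf cards: 2.
orange cloud cards: 2.
The claim requires 2 ≤ 2, which holds.

True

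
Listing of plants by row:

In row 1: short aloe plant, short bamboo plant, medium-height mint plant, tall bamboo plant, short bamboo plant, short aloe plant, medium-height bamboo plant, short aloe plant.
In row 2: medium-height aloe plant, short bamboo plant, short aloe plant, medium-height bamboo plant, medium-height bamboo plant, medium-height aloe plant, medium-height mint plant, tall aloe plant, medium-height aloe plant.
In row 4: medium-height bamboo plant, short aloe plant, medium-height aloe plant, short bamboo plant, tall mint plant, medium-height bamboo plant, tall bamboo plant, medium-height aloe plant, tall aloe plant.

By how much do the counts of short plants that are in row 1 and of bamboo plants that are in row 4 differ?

short plants in row 1: 5. bamboo plants in row 4: 4.
|5 − 4| = 5 − 4 = 1.

1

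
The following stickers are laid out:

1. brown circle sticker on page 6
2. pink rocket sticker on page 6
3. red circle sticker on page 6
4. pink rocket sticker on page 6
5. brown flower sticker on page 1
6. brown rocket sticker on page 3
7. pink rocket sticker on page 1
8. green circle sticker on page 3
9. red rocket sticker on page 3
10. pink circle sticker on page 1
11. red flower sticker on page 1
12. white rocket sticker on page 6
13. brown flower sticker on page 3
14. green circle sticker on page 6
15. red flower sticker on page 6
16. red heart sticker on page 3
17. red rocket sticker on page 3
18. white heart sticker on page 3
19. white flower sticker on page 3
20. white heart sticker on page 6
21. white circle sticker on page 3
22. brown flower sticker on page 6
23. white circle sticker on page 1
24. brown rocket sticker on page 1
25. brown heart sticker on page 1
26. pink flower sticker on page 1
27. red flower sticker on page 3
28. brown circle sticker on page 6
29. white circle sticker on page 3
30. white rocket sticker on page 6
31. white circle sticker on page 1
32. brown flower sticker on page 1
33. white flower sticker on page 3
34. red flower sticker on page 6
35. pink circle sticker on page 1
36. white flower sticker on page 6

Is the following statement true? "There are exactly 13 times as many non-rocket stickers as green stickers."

There are 27 non-rocket stickers.
There are 2 green stickers.
The claim requires 27 = 13 × 2 = 26, which does not hold.

False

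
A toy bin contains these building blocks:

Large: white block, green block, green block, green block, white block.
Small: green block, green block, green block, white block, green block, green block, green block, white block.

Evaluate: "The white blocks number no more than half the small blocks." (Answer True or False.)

white blocks: 4.
small blocks: 8.
The claim requires 2 × 4 = 8 ≤ 8, which holds.

True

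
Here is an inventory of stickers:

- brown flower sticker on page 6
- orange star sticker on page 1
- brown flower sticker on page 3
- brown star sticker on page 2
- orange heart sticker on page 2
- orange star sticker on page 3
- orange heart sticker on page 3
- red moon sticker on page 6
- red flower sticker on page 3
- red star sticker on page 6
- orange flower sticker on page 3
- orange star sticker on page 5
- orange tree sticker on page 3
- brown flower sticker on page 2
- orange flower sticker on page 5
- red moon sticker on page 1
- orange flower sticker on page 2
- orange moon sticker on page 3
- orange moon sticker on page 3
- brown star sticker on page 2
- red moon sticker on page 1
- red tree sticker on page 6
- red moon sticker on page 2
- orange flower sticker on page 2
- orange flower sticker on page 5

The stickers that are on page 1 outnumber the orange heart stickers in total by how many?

stickers on page 1: 3.
orange heart stickers: 2.
3 − 2 = 1.

1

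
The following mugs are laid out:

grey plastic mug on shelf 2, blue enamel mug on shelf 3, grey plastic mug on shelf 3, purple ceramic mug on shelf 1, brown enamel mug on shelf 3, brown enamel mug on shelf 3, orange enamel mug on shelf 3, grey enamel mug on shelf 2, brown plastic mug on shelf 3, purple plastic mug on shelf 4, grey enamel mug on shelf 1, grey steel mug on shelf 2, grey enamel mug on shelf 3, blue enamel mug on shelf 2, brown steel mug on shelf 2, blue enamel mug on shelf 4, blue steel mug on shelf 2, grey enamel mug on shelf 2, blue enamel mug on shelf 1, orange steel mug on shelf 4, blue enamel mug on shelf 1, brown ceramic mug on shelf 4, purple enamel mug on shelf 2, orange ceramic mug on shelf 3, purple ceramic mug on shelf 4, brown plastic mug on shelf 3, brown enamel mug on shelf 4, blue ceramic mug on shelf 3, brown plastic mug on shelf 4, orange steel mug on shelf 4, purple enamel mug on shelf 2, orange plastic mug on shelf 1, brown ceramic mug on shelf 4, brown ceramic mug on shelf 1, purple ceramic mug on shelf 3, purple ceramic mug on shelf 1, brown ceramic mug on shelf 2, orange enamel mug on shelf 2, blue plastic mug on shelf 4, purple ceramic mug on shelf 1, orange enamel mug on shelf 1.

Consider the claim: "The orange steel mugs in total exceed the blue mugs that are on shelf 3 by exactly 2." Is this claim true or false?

False

|orange steel mugs| = 2.
|blue mugs on shelf 3| = 2.
The claim requires 2 − 2 (= 0) to equal 2, which does not hold.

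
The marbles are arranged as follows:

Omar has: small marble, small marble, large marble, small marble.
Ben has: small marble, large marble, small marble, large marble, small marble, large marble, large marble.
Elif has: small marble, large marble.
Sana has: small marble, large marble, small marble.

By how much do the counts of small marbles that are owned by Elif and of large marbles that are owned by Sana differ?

small marbles owned by Elif: 1. large marbles owned by Sana: 1.
|1 − 1| = 1 − 1 = 0.

0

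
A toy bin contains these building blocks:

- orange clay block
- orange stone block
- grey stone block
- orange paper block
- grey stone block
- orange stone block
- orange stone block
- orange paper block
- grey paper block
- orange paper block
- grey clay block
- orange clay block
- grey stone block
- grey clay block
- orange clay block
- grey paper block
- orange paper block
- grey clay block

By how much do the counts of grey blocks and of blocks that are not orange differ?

grey blocks: 8. blocks that are not orange: 8.
|8 − 8| = 8 − 8 = 0.

0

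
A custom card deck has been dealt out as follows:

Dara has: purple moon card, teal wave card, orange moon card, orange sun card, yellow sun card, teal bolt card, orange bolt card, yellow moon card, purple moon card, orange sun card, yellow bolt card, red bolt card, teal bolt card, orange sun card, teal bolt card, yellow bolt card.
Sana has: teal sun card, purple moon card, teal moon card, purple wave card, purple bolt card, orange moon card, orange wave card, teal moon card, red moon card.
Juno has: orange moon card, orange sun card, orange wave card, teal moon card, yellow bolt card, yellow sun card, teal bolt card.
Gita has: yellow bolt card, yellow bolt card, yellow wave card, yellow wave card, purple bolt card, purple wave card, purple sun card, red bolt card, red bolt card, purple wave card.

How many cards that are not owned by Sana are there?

33

Total cards: 42; with the excluded value: 9; remaining 42 − 9 = 33.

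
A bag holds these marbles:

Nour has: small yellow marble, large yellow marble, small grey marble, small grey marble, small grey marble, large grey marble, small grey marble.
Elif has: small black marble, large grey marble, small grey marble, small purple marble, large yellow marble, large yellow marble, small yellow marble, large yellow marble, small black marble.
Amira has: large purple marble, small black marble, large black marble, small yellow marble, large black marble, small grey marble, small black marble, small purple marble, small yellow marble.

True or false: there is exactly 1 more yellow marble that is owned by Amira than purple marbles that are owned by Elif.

True

Count of yellow marbles owned by Amira: 2.
Count of purple marbles owned by Elif: 1.
The claim requires 2 − 1 (= 1) to equal 1, which holds.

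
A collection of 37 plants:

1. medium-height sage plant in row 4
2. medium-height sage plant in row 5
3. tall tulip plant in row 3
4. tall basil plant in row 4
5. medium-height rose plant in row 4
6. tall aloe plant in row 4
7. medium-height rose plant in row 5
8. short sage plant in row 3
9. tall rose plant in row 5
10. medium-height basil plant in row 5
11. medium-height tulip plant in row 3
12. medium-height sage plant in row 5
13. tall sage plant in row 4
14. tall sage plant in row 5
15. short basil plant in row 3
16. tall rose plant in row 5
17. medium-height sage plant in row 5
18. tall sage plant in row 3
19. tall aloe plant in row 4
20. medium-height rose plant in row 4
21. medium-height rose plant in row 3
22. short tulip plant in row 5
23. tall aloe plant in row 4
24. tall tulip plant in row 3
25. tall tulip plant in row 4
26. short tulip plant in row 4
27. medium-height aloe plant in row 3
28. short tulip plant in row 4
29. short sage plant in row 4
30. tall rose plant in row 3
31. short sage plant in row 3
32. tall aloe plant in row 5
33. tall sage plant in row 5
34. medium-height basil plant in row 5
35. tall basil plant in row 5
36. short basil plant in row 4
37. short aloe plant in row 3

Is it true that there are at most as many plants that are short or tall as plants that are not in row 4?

False

|plants that are short or tall| = 25.
|plants that are not in row 4| = 24.
The claim requires 25 ≤ 24, which does not hold.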